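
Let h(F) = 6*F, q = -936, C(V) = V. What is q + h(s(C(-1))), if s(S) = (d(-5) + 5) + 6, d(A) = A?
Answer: -900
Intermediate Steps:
s(S) = 6 (s(S) = (-5 + 5) + 6 = 0 + 6 = 6)
q + h(s(C(-1))) = -936 + 6*6 = -936 + 36 = -900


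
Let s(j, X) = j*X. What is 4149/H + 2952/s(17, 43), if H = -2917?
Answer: 5578065/2132327 ≈ 2.6160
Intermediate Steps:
s(j, X) = X*j
4149/H + 2952/s(17, 43) = 4149/(-2917) + 2952/((43*17)) = 4149*(-1/2917) + 2952/731 = -4149/2917 + 2952*(1/731) = -4149/2917 + 2952/731 = 5578065/2132327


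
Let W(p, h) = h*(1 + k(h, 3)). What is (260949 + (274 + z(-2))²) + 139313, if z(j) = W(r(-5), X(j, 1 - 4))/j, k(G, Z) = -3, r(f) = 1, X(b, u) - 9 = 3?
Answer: 482058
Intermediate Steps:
X(b, u) = 12 (X(b, u) = 9 + 3 = 12)
W(p, h) = -2*h (W(p, h) = h*(1 - 3) = h*(-2) = -2*h)
z(j) = -24/j (z(j) = (-2*12)/j = -24/j)
(260949 + (274 + z(-2))²) + 139313 = (260949 + (274 - 24/(-2))²) + 139313 = (260949 + (274 - 24*(-½))²) + 139313 = (260949 + (274 + 12)²) + 139313 = (260949 + 286²) + 139313 = (260949 + 81796) + 139313 = 342745 + 139313 = 482058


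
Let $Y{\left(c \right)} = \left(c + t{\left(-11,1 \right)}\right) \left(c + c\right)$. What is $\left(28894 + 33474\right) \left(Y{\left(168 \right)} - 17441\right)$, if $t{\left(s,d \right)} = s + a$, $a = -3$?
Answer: $2139409504$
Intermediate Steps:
$t{\left(s,d \right)} = -3 + s$ ($t{\left(s,d \right)} = s - 3 = -3 + s$)
$Y{\left(c \right)} = 2 c \left(-14 + c\right)$ ($Y{\left(c \right)} = \left(c - 14\right) \left(c + c\right) = \left(c - 14\right) 2 c = \left(-14 + c\right) 2 c = 2 c \left(-14 + c\right)$)
$\left(28894 + 33474\right) \left(Y{\left(168 \right)} - 17441\right) = \left(28894 + 33474\right) \left(2 \cdot 168 \left(-14 + 168\right) - 17441\right) = 62368 \left(2 \cdot 168 \cdot 154 - 17441\right) = 62368 \left(51744 - 17441\right) = 62368 \cdot 34303 = 2139409504$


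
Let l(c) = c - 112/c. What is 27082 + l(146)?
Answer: 1987588/73 ≈ 27227.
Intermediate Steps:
27082 + l(146) = 27082 + (146 - 112/146) = 27082 + (146 - 112*1/146) = 27082 + (146 - 56/73) = 27082 + 10602/73 = 1987588/73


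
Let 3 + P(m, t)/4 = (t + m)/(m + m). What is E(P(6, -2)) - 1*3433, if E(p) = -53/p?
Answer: -109697/32 ≈ -3428.0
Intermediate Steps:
P(m, t) = -12 + 2*(m + t)/m (P(m, t) = -12 + 4*((t + m)/(m + m)) = -12 + 4*((m + t)/((2*m))) = -12 + 4*((m + t)*(1/(2*m))) = -12 + 4*((m + t)/(2*m)) = -12 + 2*(m + t)/m)
E(P(6, -2)) - 1*3433 = -53/(-10 + 2*(-2)/6) - 1*3433 = -53/(-10 + 2*(-2)*(1/6)) - 3433 = -53/(-10 - 2/3) - 3433 = -53/(-32/3) - 3433 = -53*(-3/32) - 3433 = 159/32 - 3433 = -109697/32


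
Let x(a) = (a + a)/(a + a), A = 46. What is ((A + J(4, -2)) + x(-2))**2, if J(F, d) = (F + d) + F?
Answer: 2809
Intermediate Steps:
J(F, d) = d + 2*F
x(a) = 1 (x(a) = (2*a)/((2*a)) = (2*a)*(1/(2*a)) = 1)
((A + J(4, -2)) + x(-2))**2 = ((46 + (-2 + 2*4)) + 1)**2 = ((46 + (-2 + 8)) + 1)**2 = ((46 + 6) + 1)**2 = (52 + 1)**2 = 53**2 = 2809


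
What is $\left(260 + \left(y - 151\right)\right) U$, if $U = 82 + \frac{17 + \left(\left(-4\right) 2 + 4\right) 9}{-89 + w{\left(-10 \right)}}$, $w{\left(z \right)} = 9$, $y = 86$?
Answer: $\frac{256581}{16} \approx 16036.0$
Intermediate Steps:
$U = \frac{6579}{80}$ ($U = 82 + \frac{17 + \left(\left(-4\right) 2 + 4\right) 9}{-89 + 9} = 82 + \frac{17 + \left(-8 + 4\right) 9}{-80} = 82 + \left(17 - 36\right) \left(- \frac{1}{80}\right) = 82 - - \frac{19}{80} = 82 + \frac{19}{80} = \frac{6579}{80} \approx 82.238$)
$\left(260 + \left(y - 151\right)\right) U = \left(260 + \left(86 - 151\right)\right) \frac{6579}{80} = \left(260 - 65\right) \frac{6579}{80} = 195 \cdot \frac{6579}{80} = \frac{256581}{16}$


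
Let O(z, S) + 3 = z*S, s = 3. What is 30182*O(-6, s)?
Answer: -633822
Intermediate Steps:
O(z, S) = -3 + S*z (O(z, S) = -3 + z*S = -3 + S*z)
30182*O(-6, s) = 30182*(-3 + 3*(-6)) = 30182*(-3 - 18) = 30182*(-21) = -633822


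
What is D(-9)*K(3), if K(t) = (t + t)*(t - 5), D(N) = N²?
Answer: -972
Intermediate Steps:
K(t) = 2*t*(-5 + t) (K(t) = (2*t)*(-5 + t) = 2*t*(-5 + t))
D(-9)*K(3) = (-9)²*(2*3*(-5 + 3)) = 81*(2*3*(-2)) = 81*(-12) = -972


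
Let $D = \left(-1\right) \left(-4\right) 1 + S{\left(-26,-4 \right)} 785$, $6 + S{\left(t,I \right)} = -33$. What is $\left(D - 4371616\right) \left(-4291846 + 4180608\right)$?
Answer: $489694927026$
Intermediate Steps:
$S{\left(t,I \right)} = -39$ ($S{\left(t,I \right)} = -6 - 33 = -39$)
$D = -30611$ ($D = \left(-1\right) \left(-4\right) 1 - 30615 = 4 \cdot 1 - 30615 = 4 - 30615 = -30611$)
$\left(D - 4371616\right) \left(-4291846 + 4180608\right) = \left(-30611 - 4371616\right) \left(-4291846 + 4180608\right) = \left(-4402227\right) \left(-111238\right) = 489694927026$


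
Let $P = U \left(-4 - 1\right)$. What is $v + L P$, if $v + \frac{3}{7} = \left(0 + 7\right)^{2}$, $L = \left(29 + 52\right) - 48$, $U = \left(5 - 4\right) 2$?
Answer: $- \frac{1970}{7} \approx -281.43$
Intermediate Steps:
$U = 2$ ($U = 1 \cdot 2 = 2$)
$L = 33$ ($L = 81 - 48 = 33$)
$P = -10$ ($P = 2 \left(-4 - 1\right) = 2 \left(-5\right) = -10$)
$v = \frac{340}{7}$ ($v = - \frac{3}{7} + \left(0 + 7\right)^{2} = - \frac{3}{7} + 7^{2} = - \frac{3}{7} + 49 = \frac{340}{7} \approx 48.571$)
$v + L P = \frac{340}{7} + 33 \left(-10\right) = \frac{340}{7} - 330 = - \frac{1970}{7}$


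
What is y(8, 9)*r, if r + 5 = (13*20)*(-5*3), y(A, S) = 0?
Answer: 0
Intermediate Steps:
r = -3905 (r = -5 + (13*20)*(-5*3) = -5 + 260*(-15) = -5 - 3900 = -3905)
y(8, 9)*r = 0*(-3905) = 0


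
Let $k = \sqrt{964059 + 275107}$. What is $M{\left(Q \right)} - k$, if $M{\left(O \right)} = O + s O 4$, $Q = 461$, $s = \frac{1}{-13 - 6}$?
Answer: $\frac{6915}{19} - \sqrt{1239166} \approx -749.23$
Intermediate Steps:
$k = \sqrt{1239166} \approx 1113.2$
$s = - \frac{1}{19}$ ($s = \frac{1}{-19} = - \frac{1}{19} \approx -0.052632$)
$M{\left(O \right)} = \frac{15 O}{19}$ ($M{\left(O \right)} = O + - \frac{O}{19} \cdot 4 = O - \frac{4 O}{19} = \frac{15 O}{19}$)
$M{\left(Q \right)} - k = \frac{15}{19} \cdot 461 - \sqrt{1239166} = \frac{6915}{19} - \sqrt{1239166}$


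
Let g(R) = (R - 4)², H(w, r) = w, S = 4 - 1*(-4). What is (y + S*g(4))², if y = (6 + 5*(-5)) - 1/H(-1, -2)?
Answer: 324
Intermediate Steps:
S = 8 (S = 4 + 4 = 8)
g(R) = (-4 + R)²
y = -18 (y = (6 + 5*(-5)) - 1/(-1) = (6 - 25) - 1*(-1) = -19 + 1 = -18)
(y + S*g(4))² = (-18 + 8*(-4 + 4)²)² = (-18 + 8*0²)² = (-18 + 8*0)² = (-18 + 0)² = (-18)² = 324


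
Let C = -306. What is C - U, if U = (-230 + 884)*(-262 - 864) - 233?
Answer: 736331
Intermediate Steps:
U = -736637 (U = 654*(-1126) - 233 = -736404 - 233 = -736637)
C - U = -306 - 1*(-736637) = -306 + 736637 = 736331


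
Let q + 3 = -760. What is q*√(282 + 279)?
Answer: -763*√561 ≈ -18072.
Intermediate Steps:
q = -763 (q = -3 - 760 = -763)
q*√(282 + 279) = -763*√(282 + 279) = -763*√561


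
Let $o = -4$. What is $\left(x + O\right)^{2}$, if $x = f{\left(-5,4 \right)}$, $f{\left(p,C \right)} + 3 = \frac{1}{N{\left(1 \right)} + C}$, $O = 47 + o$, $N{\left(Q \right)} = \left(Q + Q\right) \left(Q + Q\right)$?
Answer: $\frac{103041}{64} \approx 1610.0$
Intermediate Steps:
$N{\left(Q \right)} = 4 Q^{2}$ ($N{\left(Q \right)} = 2 Q 2 Q = 4 Q^{2}$)
$O = 43$ ($O = 47 - 4 = 43$)
$f{\left(p,C \right)} = -3 + \frac{1}{4 + C}$ ($f{\left(p,C \right)} = -3 + \frac{1}{4 \cdot 1^{2} + C} = -3 + \frac{1}{4 \cdot 1 + C} = -3 + \frac{1}{4 + C}$)
$x = - \frac{23}{8}$ ($x = \frac{-11 - 12}{4 + 4} = \frac{-11 - 12}{8} = \frac{1}{8} \left(-23\right) = - \frac{23}{8} \approx -2.875$)
$\left(x + O\right)^{2} = \left(- \frac{23}{8} + 43\right)^{2} = \left(\frac{321}{8}\right)^{2} = \frac{103041}{64}$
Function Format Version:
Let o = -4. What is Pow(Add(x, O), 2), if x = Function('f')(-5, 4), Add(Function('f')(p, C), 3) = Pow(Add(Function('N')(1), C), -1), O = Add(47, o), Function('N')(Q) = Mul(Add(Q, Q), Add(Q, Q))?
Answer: Rational(103041, 64) ≈ 1610.0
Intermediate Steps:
Function('N')(Q) = Mul(4, Pow(Q, 2)) (Function('N')(Q) = Mul(Mul(2, Q), Mul(2, Q)) = Mul(4, Pow(Q, 2)))
O = 43 (O = Add(47, -4) = 43)
Function('f')(p, C) = Add(-3, Pow(Add(4, C), -1)) (Function('f')(p, C) = Add(-3, Pow(Add(Mul(4, Pow(1, 2)), C), -1)) = Add(-3, Pow(Add(Mul(4, 1), C), -1)) = Add(-3, Pow(Add(4, C), -1)))
x = Rational(-23, 8) (x = Mul(Pow(Add(4, 4), -1), Add(-11, Mul(-3, 4))) = Mul(Pow(8, -1), Add(-11, -12)) = Mul(Rational(1, 8), -23) = Rational(-23, 8) ≈ -2.8750)
Pow(Add(x, O), 2) = Pow(Add(Rational(-23, 8), 43), 2) = Pow(Rational(321, 8), 2) = Rational(103041, 64)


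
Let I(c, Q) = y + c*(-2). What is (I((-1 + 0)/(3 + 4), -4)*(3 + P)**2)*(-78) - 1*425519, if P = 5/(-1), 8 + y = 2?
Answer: -2966153/7 ≈ -4.2374e+5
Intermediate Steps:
y = -6 (y = -8 + 2 = -6)
I(c, Q) = -6 - 2*c (I(c, Q) = -6 + c*(-2) = -6 - 2*c)
P = -5 (P = 5*(-1) = -5)
(I((-1 + 0)/(3 + 4), -4)*(3 + P)**2)*(-78) - 1*425519 = ((-6 - 2*(-1 + 0)/(3 + 4))*(3 - 5)**2)*(-78) - 1*425519 = ((-6 - (-2)/7)*(-2)**2)*(-78) - 425519 = ((-6 - (-2)/7)*4)*(-78) - 425519 = ((-6 - 2*(-1/7))*4)*(-78) - 425519 = ((-6 + 2/7)*4)*(-78) - 425519 = -40/7*4*(-78) - 425519 = -160/7*(-78) - 425519 = 12480/7 - 425519 = -2966153/7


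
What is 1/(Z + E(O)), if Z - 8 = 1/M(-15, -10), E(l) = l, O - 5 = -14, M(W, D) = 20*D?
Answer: -200/201 ≈ -0.99502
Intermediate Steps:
O = -9 (O = 5 - 14 = -9)
Z = 1599/200 (Z = 8 + 1/(20*(-10)) = 8 + 1/(-200) = 8 - 1/200 = 1599/200 ≈ 7.9950)
1/(Z + E(O)) = 1/(1599/200 - 9) = 1/(-201/200) = -200/201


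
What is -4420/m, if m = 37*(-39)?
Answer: 340/111 ≈ 3.0631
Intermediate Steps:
m = -1443
-4420/m = -4420/(-1443) = -4420*(-1/1443) = 340/111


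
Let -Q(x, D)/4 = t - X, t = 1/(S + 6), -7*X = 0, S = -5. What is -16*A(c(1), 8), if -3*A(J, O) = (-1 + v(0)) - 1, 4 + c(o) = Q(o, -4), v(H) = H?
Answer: -32/3 ≈ -10.667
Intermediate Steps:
X = 0 (X = -⅐*0 = 0)
t = 1 (t = 1/(-5 + 6) = 1/1 = 1)
Q(x, D) = -4 (Q(x, D) = -4*(1 - 1*0) = -4*(1 + 0) = -4*1 = -4)
c(o) = -8 (c(o) = -4 - 4 = -8)
A(J, O) = ⅔ (A(J, O) = -((-1 + 0) - 1)/3 = -(-1 - 1)/3 = -⅓*(-2) = ⅔)
-16*A(c(1), 8) = -16*⅔ = -32/3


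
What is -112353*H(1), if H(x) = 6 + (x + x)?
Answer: -898824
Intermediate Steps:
H(x) = 6 + 2*x
-112353*H(1) = -112353*(6 + 2*1) = -112353*(6 + 2) = -112353*8 = -898824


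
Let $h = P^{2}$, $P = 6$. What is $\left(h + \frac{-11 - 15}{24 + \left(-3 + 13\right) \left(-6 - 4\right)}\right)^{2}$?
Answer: $\frac{1907161}{1444} \approx 1320.7$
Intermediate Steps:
$h = 36$ ($h = 6^{2} = 36$)
$\left(h + \frac{-11 - 15}{24 + \left(-3 + 13\right) \left(-6 - 4\right)}\right)^{2} = \left(36 + \frac{-11 - 15}{24 + \left(-3 + 13\right) \left(-6 - 4\right)}\right)^{2} = \left(36 - \frac{26}{24 + 10 \left(-10\right)}\right)^{2} = \left(36 - \frac{26}{24 - 100}\right)^{2} = \left(36 - \frac{26}{-76}\right)^{2} = \left(36 - - \frac{13}{38}\right)^{2} = \left(36 + \frac{13}{38}\right)^{2} = \left(\frac{1381}{38}\right)^{2} = \frac{1907161}{1444}$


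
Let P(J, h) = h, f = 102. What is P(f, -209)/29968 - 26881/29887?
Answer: -811816191/895653616 ≈ -0.90639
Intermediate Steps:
P(f, -209)/29968 - 26881/29887 = -209/29968 - 26881/29887 = -811816191/895653616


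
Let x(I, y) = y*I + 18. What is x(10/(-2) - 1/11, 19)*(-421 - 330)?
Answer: 650366/11 ≈ 59124.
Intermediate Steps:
x(I, y) = 18 + I*y (x(I, y) = I*y + 18 = 18 + I*y)
x(10/(-2) - 1/11, 19)*(-421 - 330) = (18 + (10/(-2) - 1/11)*19)*(-421 - 330) = (18 + (10*(-½) - 1*1/11)*19)*(-751) = (18 + (-5 - 1/11)*19)*(-751) = (18 - 56/11*19)*(-751) = (18 - 1064/11)*(-751) = -866/11*(-751) = 650366/11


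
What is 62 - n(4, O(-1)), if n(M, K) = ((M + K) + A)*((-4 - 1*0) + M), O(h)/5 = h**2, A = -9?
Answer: 62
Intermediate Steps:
O(h) = 5*h**2
n(M, K) = (-4 + M)*(-9 + K + M) (n(M, K) = ((M + K) - 9)*((-4 - 1*0) + M) = ((K + M) - 9)*((-4 + 0) + M) = (-9 + K + M)*(-4 + M) = (-4 + M)*(-9 + K + M))
62 - n(4, O(-1)) = 62 - (36 + 4**2 - 13*4 - 20*(-1)**2 + (5*(-1)**2)*4) = 62 - (36 + 16 - 52 - 20 + (5*1)*4) = 62 - (36 + 16 - 52 - 4*5 + 5*4) = 62 - (36 + 16 - 52 - 20 + 20) = 62 - 1*0 = 62 + 0 = 62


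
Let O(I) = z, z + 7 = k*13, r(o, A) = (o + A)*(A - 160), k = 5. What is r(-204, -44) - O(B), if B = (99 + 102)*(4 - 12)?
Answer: 50534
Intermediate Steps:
r(o, A) = (-160 + A)*(A + o) (r(o, A) = (A + o)*(-160 + A) = (-160 + A)*(A + o))
z = 58 (z = -7 + 5*13 = -7 + 65 = 58)
B = -1608 (B = 201*(-8) = -1608)
O(I) = 58
r(-204, -44) - O(B) = ((-44)² - 160*(-44) - 160*(-204) - 44*(-204)) - 1*58 = (1936 + 7040 + 32640 + 8976) - 58 = 50592 - 58 = 50534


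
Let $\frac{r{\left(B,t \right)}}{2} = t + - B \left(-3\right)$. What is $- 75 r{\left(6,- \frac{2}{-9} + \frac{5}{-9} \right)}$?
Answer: $-2650$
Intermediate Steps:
$r{\left(B,t \right)} = 2 t + 6 B$ ($r{\left(B,t \right)} = 2 \left(t + - B \left(-3\right)\right) = 2 \left(t + 3 B\right) = 2 t + 6 B$)
$- 75 r{\left(6,- \frac{2}{-9} + \frac{5}{-9} \right)} = - 75 \left(2 \left(- \frac{2}{-9} + \frac{5}{-9}\right) + 6 \cdot 6\right) = - 75 \left(2 \left(\left(-2\right) \left(- \frac{1}{9}\right) + 5 \left(- \frac{1}{9}\right)\right) + 36\right) = - 75 \left(2 \left(\frac{2}{9} - \frac{5}{9}\right) + 36\right) = - 75 \left(2 \left(- \frac{1}{3}\right) + 36\right) = - 75 \left(- \frac{2}{3} + 36\right) = \left(-75\right) \frac{106}{3} = -2650$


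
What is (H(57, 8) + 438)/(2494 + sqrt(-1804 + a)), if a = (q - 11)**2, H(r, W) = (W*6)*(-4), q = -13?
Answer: 153381/1555316 - 123*I*sqrt(307)/1555316 ≈ 0.098617 - 0.0013857*I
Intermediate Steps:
H(r, W) = -24*W (H(r, W) = (6*W)*(-4) = -24*W)
a = 576 (a = (-13 - 11)**2 = (-24)**2 = 576)
(H(57, 8) + 438)/(2494 + sqrt(-1804 + a)) = (-24*8 + 438)/(2494 + sqrt(-1804 + 576)) = (-192 + 438)/(2494 + sqrt(-1228)) = 246/(2494 + 2*I*sqrt(307))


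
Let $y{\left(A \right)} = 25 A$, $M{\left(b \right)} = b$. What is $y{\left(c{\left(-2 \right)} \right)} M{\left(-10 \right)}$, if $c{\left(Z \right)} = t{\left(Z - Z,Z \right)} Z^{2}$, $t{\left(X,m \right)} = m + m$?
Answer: $4000$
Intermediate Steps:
$t{\left(X,m \right)} = 2 m$
$c{\left(Z \right)} = 2 Z^{3}$ ($c{\left(Z \right)} = 2 Z Z^{2} = 2 Z^{3}$)
$y{\left(c{\left(-2 \right)} \right)} M{\left(-10 \right)} = 25 \cdot 2 \left(-2\right)^{3} \left(-10\right) = 25 \cdot 2 \left(-8\right) \left(-10\right) = 25 \left(-16\right) \left(-10\right) = \left(-400\right) \left(-10\right) = 4000$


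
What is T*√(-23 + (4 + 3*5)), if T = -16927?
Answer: -33854*I ≈ -33854.0*I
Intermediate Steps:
T*√(-23 + (4 + 3*5)) = -16927*√(-23 + (4 + 3*5)) = -16927*√(-23 + (4 + 15)) = -16927*√(-23 + 19) = -33854*I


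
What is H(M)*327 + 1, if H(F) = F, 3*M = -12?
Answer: -1307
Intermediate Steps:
M = -4 (M = (⅓)*(-12) = -4)
H(M)*327 + 1 = -4*327 + 1 = -1308 + 1 = -1307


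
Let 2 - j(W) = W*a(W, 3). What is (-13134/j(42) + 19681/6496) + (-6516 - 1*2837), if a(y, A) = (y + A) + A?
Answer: -61119909617/6541472 ≈ -9343.5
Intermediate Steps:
a(y, A) = y + 2*A (a(y, A) = (A + y) + A = y + 2*A)
j(W) = 2 - W*(6 + W) (j(W) = 2 - W*(W + 2*3) = 2 - W*(W + 6) = 2 - W*(6 + W))
(-13134/j(42) + 19681/6496) + (-6516 - 1*2837) = (-13134/(2 - 1*42*(6 + 42)) + 19681/6496) + (-6516 - 1*2837) = (-13134/(2 - 1*42*48) + 19681*(1/6496)) + (-6516 - 2837) = (-13134/(2 - 2016) + 19681/6496) - 9353 = (-13134/(-2014) + 19681/6496) - 9353 = (-13134*(-1/2014) + 19681/6496) - 9353 = (6567/1007 + 19681/6496) - 9353 = 62477999/6541472 - 9353 = -61119909617/6541472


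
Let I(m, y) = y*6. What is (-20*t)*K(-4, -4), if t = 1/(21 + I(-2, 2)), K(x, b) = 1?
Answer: -20/33 ≈ -0.60606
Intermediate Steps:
I(m, y) = 6*y
t = 1/33 (t = 1/(21 + 6*2) = 1/(21 + 12) = 1/33 ≈ 0.030303)
(-20*t)*K(-4, -4) = -20*1/33*1 = -20/33*1 = -20/33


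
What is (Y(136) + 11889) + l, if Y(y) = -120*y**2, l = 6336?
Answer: -2201295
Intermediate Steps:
(Y(136) + 11889) + l = (-120*136**2 + 11889) + 6336 = (-120*18496 + 11889) + 6336 = (-2219520 + 11889) + 6336 = -2207631 + 6336 = -2201295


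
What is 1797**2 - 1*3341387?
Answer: -112178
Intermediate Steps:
1797**2 - 1*3341387 = 3229209 - 3341387 = -112178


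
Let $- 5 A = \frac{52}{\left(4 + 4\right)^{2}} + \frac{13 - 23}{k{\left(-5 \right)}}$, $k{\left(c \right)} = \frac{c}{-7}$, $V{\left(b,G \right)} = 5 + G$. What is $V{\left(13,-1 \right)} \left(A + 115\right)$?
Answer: $\frac{9411}{20} \approx 470.55$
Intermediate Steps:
$k{\left(c \right)} = - \frac{c}{7}$ ($k{\left(c \right)} = c \left(- \frac{1}{7}\right) = - \frac{c}{7}$)
$A = \frac{211}{80}$ ($A = - \frac{\frac{52}{\left(4 + 4\right)^{2}} + \frac{13 - 23}{\left(- \frac{1}{7}\right) \left(-5\right)}}{5} = - \frac{\frac{52}{8^{2}} - \frac{10}{\frac{5}{7}}}{5} = - \frac{\frac{52}{64} - 14}{5} = - \frac{52 \cdot \frac{1}{64} - 14}{5} = - \frac{\frac{13}{16} - 14}{5} = \left(- \frac{1}{5}\right) \left(- \frac{211}{16}\right) = \frac{211}{80} \approx 2.6375$)
$V{\left(13,-1 \right)} \left(A + 115\right) = \left(5 - 1\right) \left(\frac{211}{80} + 115\right) = 4 \cdot \frac{9411}{80} = \frac{9411}{20}$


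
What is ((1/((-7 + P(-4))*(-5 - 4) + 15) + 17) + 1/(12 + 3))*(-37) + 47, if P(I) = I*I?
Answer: -192689/330 ≈ -583.91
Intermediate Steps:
P(I) = I²
((1/((-7 + P(-4))*(-5 - 4) + 15) + 17) + 1/(12 + 3))*(-37) + 47 = ((1/((-7 + (-4)²)*(-5 - 4) + 15) + 17) + 1/(12 + 3))*(-37) + 47 = ((1/((-7 + 16)*(-9) + 15) + 17) + 1/15)*(-37) + 47 = ((1/(9*(-9) + 15) + 17) + 1/15)*(-37) + 47 = ((1/(-81 + 15) + 17) + 1/15)*(-37) + 47 = ((1/(-66) + 17) + 1/15)*(-37) + 47 = ((-1/66 + 17) + 1/15)*(-37) + 47 = (1121/66 + 1/15)*(-37) + 47 = (5627/330)*(-37) + 47 = -208199/330 + 47 = -192689/330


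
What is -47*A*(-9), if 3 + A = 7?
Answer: 1692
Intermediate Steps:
A = 4 (A = -3 + 7 = 4)
-47*A*(-9) = -188*(-9) = -47*(-36) = 1692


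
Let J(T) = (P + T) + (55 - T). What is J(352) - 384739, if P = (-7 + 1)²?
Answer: -384648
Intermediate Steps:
P = 36 (P = (-6)² = 36)
J(T) = 91 (J(T) = (36 + T) + (55 - T) = 91)
J(352) - 384739 = 91 - 384739 = -384648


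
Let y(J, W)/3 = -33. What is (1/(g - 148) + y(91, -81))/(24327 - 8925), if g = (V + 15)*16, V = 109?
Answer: -181763/28278072 ≈ -0.0064277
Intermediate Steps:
y(J, W) = -99 (y(J, W) = 3*(-33) = -99)
g = 1984 (g = (109 + 15)*16 = 124*16 = 1984)
(1/(g - 148) + y(91, -81))/(24327 - 8925) = (1/(1984 - 148) - 99)/(24327 - 8925) = (1/1836 - 99)/15402 = (1/1836 - 99)*(1/15402) = -181763/1836*1/15402 = -181763/28278072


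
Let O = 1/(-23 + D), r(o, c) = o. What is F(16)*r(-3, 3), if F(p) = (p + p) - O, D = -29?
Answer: -4995/52 ≈ -96.058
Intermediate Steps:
O = -1/52 (O = 1/(-23 - 29) = 1/(-52) = -1/52 ≈ -0.019231)
F(p) = 1/52 + 2*p (F(p) = (p + p) - 1*(-1/52) = 2*p + 1/52 = 1/52 + 2*p)
F(16)*r(-3, 3) = (1/52 + 2*16)*(-3) = (1/52 + 32)*(-3) = (1665/52)*(-3) = -4995/52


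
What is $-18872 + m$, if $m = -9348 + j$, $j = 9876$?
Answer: $-18344$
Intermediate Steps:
$m = 528$ ($m = -9348 + 9876 = 528$)
$-18872 + m = -18872 + 528 = -18344$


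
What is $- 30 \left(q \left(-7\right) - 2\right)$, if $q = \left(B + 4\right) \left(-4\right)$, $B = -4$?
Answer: $60$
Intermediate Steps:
$q = 0$ ($q = \left(-4 + 4\right) \left(-4\right) = 0 \left(-4\right) = 0$)
$- 30 \left(q \left(-7\right) - 2\right) = - 30 \left(0 \left(-7\right) - 2\right) = - 30 \left(0 - 2\right) = \left(-30\right) \left(-2\right) = 60$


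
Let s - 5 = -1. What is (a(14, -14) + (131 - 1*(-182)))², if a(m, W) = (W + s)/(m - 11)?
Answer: 863041/9 ≈ 95894.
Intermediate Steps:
s = 4 (s = 5 - 1 = 4)
a(m, W) = (4 + W)/(-11 + m) (a(m, W) = (W + 4)/(m - 11) = (4 + W)/(-11 + m))
(a(14, -14) + (131 - 1*(-182)))² = ((4 - 14)/(-11 + 14) + (131 - 1*(-182)))² = (-10/3 + (131 + 182))² = ((⅓)*(-10) + 313)² = (-10/3 + 313)² = (929/3)² = 863041/9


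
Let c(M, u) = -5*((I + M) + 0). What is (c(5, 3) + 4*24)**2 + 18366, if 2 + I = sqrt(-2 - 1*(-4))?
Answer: 24977 - 810*sqrt(2) ≈ 23832.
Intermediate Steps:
I = -2 + sqrt(2) (I = -2 + sqrt(-2 - 1*(-4)) = -2 + sqrt(-2 + 4) = -2 + sqrt(2) ≈ -0.58579)
c(M, u) = 10 - 5*M - 5*sqrt(2) (c(M, u) = -5*(((-2 + sqrt(2)) + M) + 0) = -5*((-2 + M + sqrt(2)) + 0) = -5*(-2 + M + sqrt(2)) = 10 - 5*M - 5*sqrt(2))
(c(5, 3) + 4*24)**2 + 18366 = ((10 - 5*5 - 5*sqrt(2)) + 4*24)**2 + 18366 = ((10 - 25 - 5*sqrt(2)) + 96)**2 + 18366 = ((-15 - 5*sqrt(2)) + 96)**2 + 18366 = (81 - 5*sqrt(2))**2 + 18366 = 18366 + (81 - 5*sqrt(2))**2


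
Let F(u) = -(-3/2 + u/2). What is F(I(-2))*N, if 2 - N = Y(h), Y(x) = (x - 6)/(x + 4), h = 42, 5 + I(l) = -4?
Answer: 168/23 ≈ 7.3043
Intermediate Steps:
I(l) = -9 (I(l) = -5 - 4 = -9)
Y(x) = (-6 + x)/(4 + x)
F(u) = 3/2 - u/2 (F(u) = -(-3*½ + u*(½)) = -(-3/2 + u/2) = 3/2 - u/2)
N = 28/23 (N = 2 - (-6 + 42)/(4 + 42) = 2 - 36/46 = 2 - 1*18/23 = 2 - 18/23 = 28/23 ≈ 1.2174)
F(I(-2))*N = (3/2 - ½*(-9))*(28/23) = (3/2 + 9/2)*(28/23) = 6*(28/23) = 168/23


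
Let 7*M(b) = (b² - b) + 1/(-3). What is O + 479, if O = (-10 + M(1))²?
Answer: 255760/441 ≈ 579.96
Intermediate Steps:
M(b) = -1/21 - b/7 + b²/7 (M(b) = ((b² - b) + 1/(-3))/7 = ((b² - b) - ⅓)/7 = (-⅓ + b² - b)/7 = -1/21 - b/7 + b²/7)
O = 44521/441 (O = (-10 + (-1/21 - ⅐*1 + (⅐)*1²))² = (-10 + (-1/21 - ⅐ + (⅐)*1))² = (-10 + (-1/21 - ⅐ + ⅐))² = (-10 - 1/21)² = (-211/21)² = 44521/441 ≈ 100.95)
O + 479 = 44521/441 + 479 = 255760/441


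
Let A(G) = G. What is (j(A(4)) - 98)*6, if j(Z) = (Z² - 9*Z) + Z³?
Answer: -324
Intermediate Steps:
j(Z) = Z² + Z³ - 9*Z
(j(A(4)) - 98)*6 = (4*(-9 + 4 + 4²) - 98)*6 = (4*(-9 + 4 + 16) - 98)*6 = (4*11 - 98)*6 = (44 - 98)*6 = -54*6 = -324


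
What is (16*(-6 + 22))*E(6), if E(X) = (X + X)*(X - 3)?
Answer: 9216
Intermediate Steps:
E(X) = 2*X*(-3 + X) (E(X) = (2*X)*(-3 + X) = 2*X*(-3 + X))
(16*(-6 + 22))*E(6) = (16*(-6 + 22))*(2*6*(-3 + 6)) = (16*16)*(2*6*3) = 256*36 = 9216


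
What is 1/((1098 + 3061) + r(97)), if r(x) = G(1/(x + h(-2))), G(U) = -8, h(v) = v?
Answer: 1/4151 ≈ 0.00024091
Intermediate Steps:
r(x) = -8
1/((1098 + 3061) + r(97)) = 1/((1098 + 3061) - 8) = 1/(4159 - 8) = 1/4151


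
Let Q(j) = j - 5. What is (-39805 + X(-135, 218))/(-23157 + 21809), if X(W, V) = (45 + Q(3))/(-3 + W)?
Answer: 5493133/186024 ≈ 29.529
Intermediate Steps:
Q(j) = -5 + j
X(W, V) = 43/(-3 + W) (X(W, V) = (45 + (-5 + 3))/(-3 + W) = (45 - 2)/(-3 + W) = 43/(-3 + W))
(-39805 + X(-135, 218))/(-23157 + 21809) = (-39805 + 43/(-3 - 135))/(-23157 + 21809) = (-39805 + 43/(-138))/(-1348) = (-39805 + 43*(-1/138))*(-1/1348) = (-39805 - 43/138)*(-1/1348) = -5493133/138*(-1/1348) = 5493133/186024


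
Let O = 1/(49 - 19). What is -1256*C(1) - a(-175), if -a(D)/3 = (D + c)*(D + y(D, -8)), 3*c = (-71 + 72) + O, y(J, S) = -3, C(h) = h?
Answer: 1380151/15 ≈ 92010.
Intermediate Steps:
O = 1/30 ≈ 0.033333
c = 31/90 (c = ((-71 + 72) + 1/30)/3 = (1 + 1/30)/3 = (1/3)*(31/30) = 31/90 ≈ 0.34444)
a(D) = -3*(-3 + D)*(31/90 + D) (a(D) = -3*(D + 31/90)*(D - 3) = -3*(31/90 + D)*(-3 + D) = -3*(-3 + D)*(31/90 + D))
-1256*C(1) - a(-175) = -1256*1 - (31/10 - 3*(-175)**2 + (239/30)*(-175)) = -1256 - (31/10 - 3*30625 - 8365/6) = -1256 - (31/10 - 91875 - 8365/6) = -1256 - 1*(-1398991/15) = -1256 + 1398991/15 = 1380151/15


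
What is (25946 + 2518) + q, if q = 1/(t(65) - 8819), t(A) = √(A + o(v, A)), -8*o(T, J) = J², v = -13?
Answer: 17710351765400/622201793 - 2*I*√7410/622201793 ≈ 28464.0 - 2.767e-7*I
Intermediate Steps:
o(T, J) = -J²/8
t(A) = √(A - A²/8)
q = 1/(-8819 + I*√7410/4) (q = 1/(√2*√(65*(8 - 1*65))/4 - 8819) = 1/(√2*√(65*(8 - 65))/4 - 8819) = 1/(√2*√(65*(-57))/4 - 8819) = 1/(√2*√(-3705)/4 - 8819) = 1/(√2*(I*√3705)/4 - 8819) = 1/(I*√7410/4 - 8819) = 1/(-8819 + I*√7410/4) ≈ -0.00011339 - 2.767e-7*I)
(25946 + 2518) + q = (25946 + 2518) + (-70552/622201793 - 2*I*√7410/622201793) = 28464 + (-70552/622201793 - 2*I*√7410/622201793) = 17710351765400/622201793 - 2*I*√7410/622201793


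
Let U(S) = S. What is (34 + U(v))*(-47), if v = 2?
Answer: -1692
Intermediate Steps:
(34 + U(v))*(-47) = (34 + 2)*(-47) = 36*(-47) = -1692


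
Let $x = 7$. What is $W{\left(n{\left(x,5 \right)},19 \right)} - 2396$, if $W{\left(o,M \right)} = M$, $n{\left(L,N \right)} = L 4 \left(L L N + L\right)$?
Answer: $-2377$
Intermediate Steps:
$n{\left(L,N \right)} = 4 L \left(L + N L^{2}\right)$ ($n{\left(L,N \right)} = 4 L \left(L^{2} N + L\right) = 4 L \left(N L^{2} + L\right) = 4 L \left(L + N L^{2}\right)$)
$W{\left(n{\left(x,5 \right)},19 \right)} - 2396 = 19 - 2396 = -2377$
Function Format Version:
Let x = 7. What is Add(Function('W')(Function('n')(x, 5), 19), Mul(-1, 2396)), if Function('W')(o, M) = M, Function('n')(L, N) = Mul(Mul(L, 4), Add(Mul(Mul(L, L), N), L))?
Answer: -2377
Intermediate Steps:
Function('n')(L, N) = Mul(4, L, Add(L, Mul(N, Pow(L, 2)))) (Function('n')(L, N) = Mul(Mul(4, L), Add(Mul(Pow(L, 2), N), L)) = Mul(Mul(4, L), Add(Mul(N, Pow(L, 2)), L)) = Mul(Mul(4, L), Add(L, Mul(N, Pow(L, 2)))) = Mul(4, L, Add(L, Mul(N, Pow(L, 2)))))
Add(Function('W')(Function('n')(x, 5), 19), Mul(-1, 2396)) = Add(19, Mul(-1, 2396)) = Add(19, -2396) = -2377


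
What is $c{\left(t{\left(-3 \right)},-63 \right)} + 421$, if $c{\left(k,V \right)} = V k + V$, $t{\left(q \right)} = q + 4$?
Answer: $295$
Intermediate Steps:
$t{\left(q \right)} = 4 + q$
$c{\left(k,V \right)} = V + V k$
$c{\left(t{\left(-3 \right)},-63 \right)} + 421 = - 63 \left(1 + \left(4 - 3\right)\right) + 421 = - 63 \left(1 + 1\right) + 421 = \left(-63\right) 2 + 421 = -126 + 421 = 295$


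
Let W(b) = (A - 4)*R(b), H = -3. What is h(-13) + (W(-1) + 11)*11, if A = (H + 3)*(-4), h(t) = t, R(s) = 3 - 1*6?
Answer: 240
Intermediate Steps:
R(s) = -3 (R(s) = 3 - 6 = -3)
A = 0 (A = (-3 + 3)*(-4) = 0*(-4) = 0)
W(b) = 12 (W(b) = (0 - 4)*(-3) = -4*(-3) = 12)
h(-13) + (W(-1) + 11)*11 = -13 + (12 + 11)*11 = -13 + 23*11 = -13 + 253 = 240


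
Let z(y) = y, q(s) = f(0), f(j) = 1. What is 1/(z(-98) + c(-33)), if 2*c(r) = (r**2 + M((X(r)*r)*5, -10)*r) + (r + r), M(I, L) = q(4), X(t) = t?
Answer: 1/397 ≈ 0.0025189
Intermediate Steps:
q(s) = 1
M(I, L) = 1
c(r) = r**2/2 + 3*r/2 (c(r) = ((r**2 + 1*r) + (r + r))/2 = ((r**2 + r) + 2*r)/2 = ((r + r**2) + 2*r)/2 = (r**2 + 3*r)/2 = r**2/2 + 3*r/2)
1/(z(-98) + c(-33)) = 1/(-98 + (1/2)*(-33)*(3 - 33)) = 1/(-98 + (1/2)*(-33)*(-30)) = 1/(-98 + 495) = 1/397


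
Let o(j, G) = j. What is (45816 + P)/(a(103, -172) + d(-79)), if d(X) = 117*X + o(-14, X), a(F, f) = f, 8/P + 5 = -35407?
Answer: -405609046/83474937 ≈ -4.8591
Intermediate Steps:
P = -2/8853 (P = 8/(-5 - 35407) = 8/(-35412) = 8*(-1/35412) = -2/8853 ≈ -0.00022591)
d(X) = -14 + 117*X (d(X) = 117*X - 14 = -14 + 117*X)
(45816 + P)/(a(103, -172) + d(-79)) = (45816 - 2/8853)/(-172 + (-14 + 117*(-79))) = 405609046/(8853*(-172 + (-14 - 9243))) = 405609046/(8853*(-172 - 9257)) = (405609046/8853)/(-9429) = (405609046/8853)*(-1/9429) = -405609046/83474937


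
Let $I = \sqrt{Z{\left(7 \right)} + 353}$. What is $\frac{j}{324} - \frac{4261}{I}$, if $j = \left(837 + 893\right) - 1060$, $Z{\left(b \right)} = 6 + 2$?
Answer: $- \frac{683917}{3078} \approx -222.2$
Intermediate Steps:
$Z{\left(b \right)} = 8$
$j = 670$ ($j = 1730 - 1060 = 670$)
$I = 19$ ($I = \sqrt{8 + 353} = \sqrt{361} = 19$)
$\frac{j}{324} - \frac{4261}{I} = \frac{670}{324} - \frac{4261}{19} = 670 \cdot \frac{1}{324} - \frac{4261}{19} = \frac{335}{162} - \frac{4261}{19} = - \frac{683917}{3078}$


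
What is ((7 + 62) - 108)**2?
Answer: 1521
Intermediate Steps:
((7 + 62) - 108)**2 = (69 - 108)**2 = (-39)**2 = 1521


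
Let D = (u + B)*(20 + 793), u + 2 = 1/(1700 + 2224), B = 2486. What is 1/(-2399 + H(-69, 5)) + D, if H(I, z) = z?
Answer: 1053956826775/521892 ≈ 2.0195e+6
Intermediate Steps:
u = -7847/3924 (u = -2 + 1/(1700 + 2224) = -2 + 1/3924 = -7847/3924 ≈ -1.9997)
D = 2641495807/1308 (D = (-7847/3924 + 2486)*(20 + 793) = (9747217/3924)*813 = 2641495807/1308 ≈ 2.0195e+6)
1/(-2399 + H(-69, 5)) + D = 1/(-2399 + 5) + 2641495807/1308 = 1/(-2394) + 2641495807/1308 = -1/2394 + 2641495807/1308 = 1053956826775/521892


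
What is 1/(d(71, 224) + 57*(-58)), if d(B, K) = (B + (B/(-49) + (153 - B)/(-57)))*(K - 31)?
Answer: 2793/27482276 ≈ 0.00010163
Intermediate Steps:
d(B, K) = (-31 + K)*(-51/19 + 2785*B/2793) (d(B, K) = (B + (B*(-1/49) + (153 - B)*(-1/57)))*(-31 + K) = (B + (-B/49 + (-51/19 + B/57)))*(-31 + K) = (B + (-51/19 - 8*B/2793))*(-31 + K) = (-51/19 + 2785*B/2793)*(-31 + K) = (-31 + K)*(-51/19 + 2785*B/2793))
1/(d(71, 224) + 57*(-58)) = 1/((1581/19 - 86335/2793*71 - 51/19*224 + (2785/2793)*71*224) + 57*(-58)) = 1/((1581/19 - 6129785/2793 - 11424/19 + 6327520/399) - 3306) = 1/(36715934/2793 - 3306) = 1/(27482276/2793) = 2793/27482276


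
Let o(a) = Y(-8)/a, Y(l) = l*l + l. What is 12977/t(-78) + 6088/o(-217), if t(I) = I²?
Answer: -143514667/6084 ≈ -23589.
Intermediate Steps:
Y(l) = l + l² (Y(l) = l² + l = l + l²)
o(a) = 56/a (o(a) = (-8*(1 - 8))/a = (-8*(-7))/a = 56/a)
12977/t(-78) + 6088/o(-217) = 12977/((-78)²) + 6088/((56/(-217))) = 12977/6084 + 6088/((56*(-1/217))) = 12977*(1/6084) + 6088/(-8/31) = 12977/6084 + 6088*(-31/8) = 12977/6084 - 23591 = -143514667/6084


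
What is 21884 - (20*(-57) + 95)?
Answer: 22929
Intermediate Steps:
21884 - (20*(-57) + 95) = 21884 - (-1140 + 95) = 21884 - 1*(-1045) = 21884 + 1045 = 22929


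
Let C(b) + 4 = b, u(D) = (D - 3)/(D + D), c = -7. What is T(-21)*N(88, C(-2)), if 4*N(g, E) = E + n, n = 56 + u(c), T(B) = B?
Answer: -1065/4 ≈ -266.25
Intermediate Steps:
u(D) = (-3 + D)/(2*D) (u(D) = (-3 + D)/((2*D)) = (-3 + D)*(1/(2*D)) = (-3 + D)/(2*D))
C(b) = -4 + b
n = 397/7 (n = 56 + (½)*(-3 - 7)/(-7) = 56 + (½)*(-⅐)*(-10) = 56 + 5/7 = 397/7 ≈ 56.714)
N(g, E) = 397/28 + E/4 (N(g, E) = (E + 397/7)/4 = (397/7 + E)/4 = 397/28 + E/4)
T(-21)*N(88, C(-2)) = -21*(397/28 + (-4 - 2)/4) = -21*(397/28 + (¼)*(-6)) = -21*(397/28 - 3/2) = -21*355/28 = -1065/4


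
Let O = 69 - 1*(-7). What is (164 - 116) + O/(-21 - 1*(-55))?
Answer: 854/17 ≈ 50.235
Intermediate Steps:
O = 76 (O = 69 + 7 = 76)
(164 - 116) + O/(-21 - 1*(-55)) = (164 - 116) + 76/(-21 - 1*(-55)) = 48 + 76/(-21 + 55) = 48 + 76/34 = 48 + 76*(1/34) = 48 + 38/17 = 854/17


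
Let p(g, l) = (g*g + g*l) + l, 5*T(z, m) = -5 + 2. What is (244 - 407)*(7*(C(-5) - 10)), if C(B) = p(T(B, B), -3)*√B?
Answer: 11410 + 23961*I*√5/25 ≈ 11410.0 + 2143.1*I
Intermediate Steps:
T(z, m) = -⅗ (T(z, m) = (-5 + 2)/5 = (⅕)*(-3) = -⅗)
p(g, l) = l + g² + g*l (p(g, l) = (g² + g*l) + l = l + g² + g*l)
C(B) = -21*√B/25 (C(B) = (-3 + (-⅗)² - ⅗*(-3))*√B = (-3 + 9/25 + 9/5)*√B = -21*√B/25)
(244 - 407)*(7*(C(-5) - 10)) = (244 - 407)*(7*(-21*I*√5/25 - 10)) = -1141*(-21*I*√5/25 - 10) = -1141*(-10 - 21*I*√5/25) = -163*(-70 - 147*I*√5/25) = 11410 + 23961*I*√5/25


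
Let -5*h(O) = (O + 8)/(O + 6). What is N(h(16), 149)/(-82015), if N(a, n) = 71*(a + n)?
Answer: -580993/4510825 ≈ -0.12880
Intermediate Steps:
h(O) = -(8 + O)/(5*(6 + O)) (h(O) = -(O + 8)/(5*(O + 6)) = -(8 + O)/(5*(6 + O)))
N(a, n) = 71*a + 71*n
N(h(16), 149)/(-82015) = (71*((-8 - 1*16)/(5*(6 + 16))) + 71*149)/(-82015) = (71*((1/5)*(-8 - 16)/22) + 10579)*(-1/82015) = (71*((1/5)*(1/22)*(-24)) + 10579)*(-1/82015) = (71*(-12/55) + 10579)*(-1/82015) = (-852/55 + 10579)*(-1/82015) = (580993/55)*(-1/82015) = -580993/4510825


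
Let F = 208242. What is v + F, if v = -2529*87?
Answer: -11781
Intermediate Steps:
v = -220023
v + F = -220023 + 208242 = -11781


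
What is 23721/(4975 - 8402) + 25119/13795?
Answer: -241148382/47275465 ≈ -5.1009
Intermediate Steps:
23721/(4975 - 8402) + 25119/13795 = 23721/(-3427) + 25119*(1/13795) = 23721*(-1/3427) + 25119/13795 = -23721/3427 + 25119/13795 = -241148382/47275465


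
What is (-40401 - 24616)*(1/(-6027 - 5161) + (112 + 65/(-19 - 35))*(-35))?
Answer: 76161667802149/302076 ≈ 2.5213e+8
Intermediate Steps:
(-40401 - 24616)*(1/(-6027 - 5161) + (112 + 65/(-19 - 35))*(-35)) = -65017*(1/(-11188) + (112 + 65/(-54))*(-35)) = -65017*(-1/11188 + (112 + 65*(-1/54))*(-35)) = -65017*(-1/11188 + (112 - 65/54)*(-35)) = -65017*(-1/11188 + (5983/54)*(-35)) = -65017*(-1/11188 - 209405/54) = -65017*(-1171411597/302076) = 76161667802149/302076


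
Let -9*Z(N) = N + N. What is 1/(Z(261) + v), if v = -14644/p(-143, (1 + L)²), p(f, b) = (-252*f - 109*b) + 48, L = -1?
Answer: -9021/526879 ≈ -0.017122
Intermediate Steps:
Z(N) = -2*N/9 (Z(N) = -(N + N)/9 = -2*N/9)
p(f, b) = 48 - 252*f - 109*b
v = -3661/9021 (v = -14644/(48 - 252*(-143) - 109*(1 - 1)²) = -14644/(48 + 36036 - 109*0²) = -14644/(48 + 36036 - 109*0) = -14644/(48 + 36036 + 0) = -14644/36084 = -14644*1/36084 = -3661/9021 ≈ -0.40583)
1/(Z(261) + v) = 1/(-2/9*261 - 3661/9021) = 1/(-58 - 3661/9021) = 1/(-526879/9021) = -9021/526879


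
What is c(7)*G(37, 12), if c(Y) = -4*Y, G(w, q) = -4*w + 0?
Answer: 4144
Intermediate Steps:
G(w, q) = -4*w
c(7)*G(37, 12) = (-4*7)*(-4*37) = -28*(-148) = 4144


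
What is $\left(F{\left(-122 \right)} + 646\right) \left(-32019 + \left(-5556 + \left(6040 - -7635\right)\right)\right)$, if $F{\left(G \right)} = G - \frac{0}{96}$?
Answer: $-12523600$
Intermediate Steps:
$F{\left(G \right)} = G$ ($F{\left(G \right)} = G - 0 \cdot \frac{1}{96} = G - 0 = G + 0 = G$)
$\left(F{\left(-122 \right)} + 646\right) \left(-32019 + \left(-5556 + \left(6040 - -7635\right)\right)\right) = \left(-122 + 646\right) \left(-32019 + \left(-5556 + \left(6040 - -7635\right)\right)\right) = 524 \left(-32019 + \left(-5556 + \left(6040 + 7635\right)\right)\right) = 524 \left(-32019 + \left(-5556 + 13675\right)\right) = 524 \left(-32019 + 8119\right) = 524 \left(-23900\right) = -12523600$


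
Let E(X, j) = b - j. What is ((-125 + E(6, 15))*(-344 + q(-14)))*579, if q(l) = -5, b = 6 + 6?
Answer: 25865088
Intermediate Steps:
b = 12
E(X, j) = 12 - j
((-125 + E(6, 15))*(-344 + q(-14)))*579 = ((-125 + (12 - 1*15))*(-344 - 5))*579 = ((-125 + (12 - 15))*(-349))*579 = ((-125 - 3)*(-349))*579 = -128*(-349)*579 = 44672*579 = 25865088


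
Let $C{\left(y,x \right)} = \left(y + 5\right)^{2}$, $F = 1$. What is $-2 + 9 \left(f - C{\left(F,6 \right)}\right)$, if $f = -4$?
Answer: $-362$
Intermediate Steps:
$C{\left(y,x \right)} = \left(5 + y\right)^{2}$
$-2 + 9 \left(f - C{\left(F,6 \right)}\right) = -2 + 9 \left(-4 - \left(5 + 1\right)^{2}\right) = -2 + 9 \left(-4 - 6^{2}\right) = -2 + 9 \left(-4 - 36\right) = -2 + 9 \left(-40\right) = -2 - 360 = -362$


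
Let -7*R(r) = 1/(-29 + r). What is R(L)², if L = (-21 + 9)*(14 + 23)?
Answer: 1/10962721 ≈ 9.1218e-8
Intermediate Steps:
L = -444 (L = -12*37 = -444)
R(r) = -1/(7*(-29 + r))
R(L)² = (-1/(-203 + 7*(-444)))² = (-1/(-203 - 3108))² = (-1/(-3311))² = (-1*(-1/3311))² = (1/3311)² = 1/10962721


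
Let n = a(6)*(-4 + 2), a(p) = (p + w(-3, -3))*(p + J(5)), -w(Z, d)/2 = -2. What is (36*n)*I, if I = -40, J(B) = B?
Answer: 316800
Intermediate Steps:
w(Z, d) = 4 (w(Z, d) = -2*(-2) = 4)
a(p) = (4 + p)*(5 + p) (a(p) = (p + 4)*(p + 5) = (4 + p)*(5 + p))
n = -220 (n = (20 + 6² + 9*6)*(-4 + 2) = (20 + 36 + 54)*(-2) = 110*(-2) = -220)
(36*n)*I = (36*(-220))*(-40) = -7920*(-40) = 316800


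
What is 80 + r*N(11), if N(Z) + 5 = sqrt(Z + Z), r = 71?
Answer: -275 + 71*sqrt(22) ≈ 58.020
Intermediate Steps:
N(Z) = -5 + sqrt(2)*sqrt(Z) (N(Z) = -5 + sqrt(Z + Z) = -5 + sqrt(2*Z) = -5 + sqrt(2)*sqrt(Z))
80 + r*N(11) = 80 + 71*(-5 + sqrt(2)*sqrt(11)) = 80 + 71*(-5 + sqrt(22)) = 80 + (-355 + 71*sqrt(22)) = -275 + 71*sqrt(22)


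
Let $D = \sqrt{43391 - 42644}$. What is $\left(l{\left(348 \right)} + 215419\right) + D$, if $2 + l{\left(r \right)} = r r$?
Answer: $336521 + 3 \sqrt{83} \approx 3.3655 \cdot 10^{5}$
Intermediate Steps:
$l{\left(r \right)} = -2 + r^{2}$ ($l{\left(r \right)} = -2 + r r = -2 + r^{2}$)
$D = 3 \sqrt{83}$ ($D = \sqrt{747} = 3 \sqrt{83} \approx 27.331$)
$\left(l{\left(348 \right)} + 215419\right) + D = \left(\left(-2 + 348^{2}\right) + 215419\right) + 3 \sqrt{83} = \left(\left(-2 + 121104\right) + 215419\right) + 3 \sqrt{83} = \left(121102 + 215419\right) + 3 \sqrt{83} = 336521 + 3 \sqrt{83}$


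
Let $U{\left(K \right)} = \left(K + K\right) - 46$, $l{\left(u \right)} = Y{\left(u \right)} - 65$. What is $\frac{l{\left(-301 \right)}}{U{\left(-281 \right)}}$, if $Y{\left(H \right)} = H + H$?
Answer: $\frac{667}{608} \approx 1.097$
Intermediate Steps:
$Y{\left(H \right)} = 2 H$
$l{\left(u \right)} = -65 + 2 u$ ($l{\left(u \right)} = 2 u - 65 = -65 + 2 u$)
$U{\left(K \right)} = -46 + 2 K$ ($U{\left(K \right)} = 2 K - 46 = -46 + 2 K$)
$\frac{l{\left(-301 \right)}}{U{\left(-281 \right)}} = \frac{-65 + 2 \left(-301\right)}{-46 + 2 \left(-281\right)} = \frac{-65 - 602}{-46 - 562} = - \frac{667}{-608} = \left(-667\right) \left(- \frac{1}{608}\right) = \frac{667}{608}$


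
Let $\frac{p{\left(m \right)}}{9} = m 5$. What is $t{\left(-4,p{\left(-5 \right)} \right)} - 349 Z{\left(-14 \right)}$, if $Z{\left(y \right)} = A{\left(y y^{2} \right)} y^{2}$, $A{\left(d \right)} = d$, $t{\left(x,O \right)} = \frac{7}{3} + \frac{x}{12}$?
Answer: $187700578$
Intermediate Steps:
$p{\left(m \right)} = 45 m$ ($p{\left(m \right)} = 9 m 5 = 9 \cdot 5 m = 45 m$)
$t{\left(x,O \right)} = \frac{7}{3} + \frac{x}{12}$ ($t{\left(x,O \right)} = 7 \cdot \frac{1}{3} + x \frac{1}{12} = \frac{7}{3} + \frac{x}{12}$)
$Z{\left(y \right)} = y^{5}$ ($Z{\left(y \right)} = y y^{2} y^{2} = y^{3} y^{2} = y^{5}$)
$t{\left(-4,p{\left(-5 \right)} \right)} - 349 Z{\left(-14 \right)} = \left(\frac{7}{3} + \frac{1}{12} \left(-4\right)\right) - 349 \left(-14\right)^{5} = \left(\frac{7}{3} - \frac{1}{3}\right) - -187700576 = 2 + 187700576 = 187700578$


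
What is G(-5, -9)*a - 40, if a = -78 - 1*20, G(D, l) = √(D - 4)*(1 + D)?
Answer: -40 + 1176*I ≈ -40.0 + 1176.0*I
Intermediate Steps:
G(D, l) = √(-4 + D)*(1 + D)
a = -98 (a = -78 - 20 = -98)
G(-5, -9)*a - 40 = (√(-4 - 5)*(1 - 5))*(-98) - 40 = (√(-9)*(-4))*(-98) - 40 = ((3*I)*(-4))*(-98) - 40 = -12*I*(-98) - 40 = 1176*I - 40 = -40 + 1176*I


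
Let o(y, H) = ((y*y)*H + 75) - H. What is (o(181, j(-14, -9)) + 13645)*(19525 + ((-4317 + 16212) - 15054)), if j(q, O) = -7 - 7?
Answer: -7281560720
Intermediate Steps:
j(q, O) = -14
o(y, H) = 75 - H + H*y² (o(y, H) = (y²*H + 75) - H = (H*y² + 75) - H = (75 + H*y²) - H = 75 - H + H*y²)
(o(181, j(-14, -9)) + 13645)*(19525 + ((-4317 + 16212) - 15054)) = ((75 - 1*(-14) - 14*181²) + 13645)*(19525 + ((-4317 + 16212) - 15054)) = ((75 + 14 - 14*32761) + 13645)*(19525 + (11895 - 15054)) = ((75 + 14 - 458654) + 13645)*(19525 - 3159) = (-458565 + 13645)*16366 = -444920*16366 = -7281560720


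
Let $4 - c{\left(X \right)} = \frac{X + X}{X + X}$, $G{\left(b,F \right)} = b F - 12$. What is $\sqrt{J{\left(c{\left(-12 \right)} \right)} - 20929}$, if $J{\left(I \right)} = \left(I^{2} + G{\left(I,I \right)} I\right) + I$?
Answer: $i \sqrt{20926} \approx 144.66 i$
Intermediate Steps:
$G{\left(b,F \right)} = -12 + F b$ ($G{\left(b,F \right)} = F b - 12 = -12 + F b$)
$c{\left(X \right)} = 3$ ($c{\left(X \right)} = 4 - \frac{X + X}{X + X} = 4 - \frac{2 X}{2 X} = 4 - 2 X \frac{1}{2 X} = 4 - 1 = 3$)
$J{\left(I \right)} = I + I^{2} + I \left(-12 + I^{2}\right)$ ($J{\left(I \right)} = \left(I^{2} + \left(-12 + I I\right) I\right) + I = \left(I^{2} + \left(-12 + I^{2}\right) I\right) + I = \left(I^{2} + I \left(-12 + I^{2}\right)\right) + I = I + I^{2} + I \left(-12 + I^{2}\right)$)
$\sqrt{J{\left(c{\left(-12 \right)} \right)} - 20929} = \sqrt{3 \left(-11 + 3 + 3^{2}\right) - 20929} = \sqrt{3 \left(-11 + 3 + 9\right) - 20929} = \sqrt{3 \cdot 1 - 20929} = \sqrt{3 - 20929} = \sqrt{-20926} = i \sqrt{20926}$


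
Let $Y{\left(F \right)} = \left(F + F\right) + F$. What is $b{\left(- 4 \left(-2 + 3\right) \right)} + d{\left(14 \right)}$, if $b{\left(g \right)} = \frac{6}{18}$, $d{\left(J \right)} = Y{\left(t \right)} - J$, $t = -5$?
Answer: $- \frac{86}{3} \approx -28.667$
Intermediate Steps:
$Y{\left(F \right)} = 3 F$ ($Y{\left(F \right)} = 2 F + F = 3 F$)
$d{\left(J \right)} = -15 - J$ ($d{\left(J \right)} = 3 \left(-5\right) - J = -15 - J$)
$b{\left(g \right)} = \frac{1}{3}$ ($b{\left(g \right)} = 6 \cdot \frac{1}{18} = \frac{1}{3}$)
$b{\left(- 4 \left(-2 + 3\right) \right)} + d{\left(14 \right)} = \frac{1}{3} - 29 = - \frac{86}{3}$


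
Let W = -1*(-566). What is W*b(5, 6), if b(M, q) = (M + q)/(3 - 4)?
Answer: -6226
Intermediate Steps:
b(M, q) = -M - q (b(M, q) = (M + q)/(-1) = (M + q)*(-1) = -M - q)
W = 566
W*b(5, 6) = 566*(-1*5 - 1*6) = 566*(-5 - 6) = 566*(-11) = -6226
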